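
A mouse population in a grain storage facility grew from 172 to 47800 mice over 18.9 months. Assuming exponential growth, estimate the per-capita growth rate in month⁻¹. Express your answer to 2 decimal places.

From N(t) = N₀·e^(rt): e^(r·18.9) = 47800/172 = 277.91.
r·18.9 = ln(277.91) = 5.6273, so r = 5.6273/18.9 = 0.29774.

0.30 per month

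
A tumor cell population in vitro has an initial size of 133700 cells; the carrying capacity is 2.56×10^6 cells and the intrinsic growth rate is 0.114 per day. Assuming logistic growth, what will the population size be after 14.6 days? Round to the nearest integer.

577179 cells

A = (K − N₀)/N₀ = (2.56×10^6 − 133700)/133700 = 18.147.
N(t) = K/(1 + A·e^(−rt)) = 2.56×10^6/(1 + 18.147×e^(−0.114×14.6)).
e^(−1.664) = 0.1893; denominator = 1 + 18.147×0.1893 = 4.4354.
N = 2.56×10^6/4.4354 = 577179.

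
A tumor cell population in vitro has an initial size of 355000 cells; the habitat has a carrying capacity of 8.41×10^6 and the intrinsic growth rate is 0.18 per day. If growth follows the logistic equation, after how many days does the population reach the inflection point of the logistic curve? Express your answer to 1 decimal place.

17.3 days

Logistic growth is fastest at N = K/2 = 4.205×10^6.
A = (K − N₀)/N₀ = 22.69. Set K/(1 + A·e^(−rt)) = K/2 → A·e^(−rt) = 1.
e^(−0.18t) = 1/22.69 = 0.044072, so t = ln(22.69)/0.18 = 3.1219/0.18 = 17.344.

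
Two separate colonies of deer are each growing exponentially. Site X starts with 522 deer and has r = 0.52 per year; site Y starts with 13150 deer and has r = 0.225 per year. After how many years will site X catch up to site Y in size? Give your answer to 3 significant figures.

Set 522·e^(0.52t) = 13150·e^(0.225t).
e^((0.52 − 0.225)t) = 13150/522 → e^(0.295·t) = 25.192.
0.295·t = ln(25.192) = 3.2265, so t = 3.2265/0.295 = 10.937.

10.9 years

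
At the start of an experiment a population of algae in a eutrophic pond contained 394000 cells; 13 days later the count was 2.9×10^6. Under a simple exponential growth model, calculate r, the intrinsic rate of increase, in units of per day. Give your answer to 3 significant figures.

0.154 per day

From N(t) = N₀·e^(rt): e^(r·13) = 2.9×10^6/394000 = 7.3604.
r·13 = ln(7.3604) = 1.9961, so r = 1.9961/13 = 0.15355.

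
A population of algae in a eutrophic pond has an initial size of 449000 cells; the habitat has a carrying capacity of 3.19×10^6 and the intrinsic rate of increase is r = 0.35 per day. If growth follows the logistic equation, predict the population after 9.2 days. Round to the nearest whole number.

A = (K − N₀)/N₀ = (3.19×10^6 − 449000)/449000 = 6.1047.
N(t) = K/(1 + A·e^(−rt)) = 3.19×10^6/(1 + 6.1047×e^(−0.35×9.2)).
e^(−3.22) = 0.039955; denominator = 1 + 6.1047×0.039955 = 1.2439.
N = 3.19×10^6/1.2439 = 2.564489×10^6.

2564489 cells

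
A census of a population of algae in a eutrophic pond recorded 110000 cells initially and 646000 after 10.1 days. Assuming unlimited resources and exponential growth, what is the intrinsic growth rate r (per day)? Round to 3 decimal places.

From N(t) = N₀·e^(rt): e^(r·10.1) = 646000/110000 = 5.8727.
r·10.1 = ln(5.8727) = 1.7703, so r = 1.7703/10.1 = 0.17528.

0.175 per day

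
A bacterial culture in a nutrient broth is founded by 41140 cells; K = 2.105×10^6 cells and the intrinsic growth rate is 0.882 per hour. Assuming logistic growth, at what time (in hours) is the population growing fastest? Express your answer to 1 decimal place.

Logistic growth is fastest at N = K/2 = 1.0525×10^6.
A = (K − N₀)/N₀ = 50.167. Set K/(1 + A·e^(−rt)) = K/2 → A·e^(−rt) = 1.
e^(−0.882t) = 1/50.167 = 0.0199335, so t = ln(50.167)/0.882 = 3.9154/0.882 = 4.4392.

4.4 hours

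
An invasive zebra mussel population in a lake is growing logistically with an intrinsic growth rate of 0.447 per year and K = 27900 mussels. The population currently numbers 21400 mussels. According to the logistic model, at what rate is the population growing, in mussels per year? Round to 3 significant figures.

dN/dt = rN(1 − N/K) = 0.447 × 21400 × (1 − 21400/27900).
1 − 21400/27900 = 0.23297; dN/dt = 0.447 × 21400 × 0.23297 = 2228.6.

2230 mussels per year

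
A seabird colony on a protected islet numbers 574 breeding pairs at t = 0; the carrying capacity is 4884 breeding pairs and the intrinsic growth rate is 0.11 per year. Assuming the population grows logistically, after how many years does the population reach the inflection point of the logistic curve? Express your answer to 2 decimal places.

Logistic growth is fastest at N = K/2 = 2442.
A = (K − N₀)/N₀ = 7.5087. Set K/(1 + A·e^(−rt)) = K/2 → A·e^(−rt) = 1.
e^(−0.11t) = 1/7.5087 = 0.133179, so t = ln(7.5087)/0.11 = 2.0161/0.11 = 18.328.

18.33 years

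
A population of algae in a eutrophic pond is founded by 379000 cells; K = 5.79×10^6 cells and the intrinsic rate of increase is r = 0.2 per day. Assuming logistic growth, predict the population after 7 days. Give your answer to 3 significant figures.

1280000 cells

A = (K − N₀)/N₀ = (5.79×10^6 − 379000)/379000 = 14.277.
N(t) = K/(1 + A·e^(−rt)) = 5.79×10^6/(1 + 14.277×e^(−0.2×7)).
e^(−1.4) = 0.2466; denominator = 1 + 14.277×0.2466 = 4.5207.
N = 5.79×10^6/4.5207 = 1.280782×10^6.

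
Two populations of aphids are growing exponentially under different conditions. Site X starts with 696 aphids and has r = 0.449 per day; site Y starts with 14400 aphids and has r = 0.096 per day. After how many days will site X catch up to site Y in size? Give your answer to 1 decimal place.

8.6 days

Set 696·e^(0.449t) = 14400·e^(0.096t).
e^((0.449 − 0.096)t) = 14400/696 → e^(0.353·t) = 20.69.
0.353·t = ln(20.69) = 3.0296, so t = 3.0296/0.353 = 8.5825.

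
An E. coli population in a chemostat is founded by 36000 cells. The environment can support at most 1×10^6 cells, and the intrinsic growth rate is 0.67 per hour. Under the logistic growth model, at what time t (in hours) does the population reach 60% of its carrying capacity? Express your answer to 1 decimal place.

A = (K − N₀)/N₀ = (1×10^6 − 36000)/36000 = 26.778.
Solve 1×10^6/(1 + 26.778·e^(−0.67t)) = 600000: 1 + 26.778·e^(−0.67t) = 1.6667, so e^(−0.67t) = 0.0248963.
−0.67·t = ln(0.0248963) = -3.693, so t = 3.693/0.67 = 5.512.

5.5 hours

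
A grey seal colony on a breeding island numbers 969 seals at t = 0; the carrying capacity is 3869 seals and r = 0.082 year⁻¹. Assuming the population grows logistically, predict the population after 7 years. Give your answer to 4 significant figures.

1441 seals

A = (K − N₀)/N₀ = (3869 − 969)/969 = 2.9928.
N(t) = K/(1 + A·e^(−rt)) = 3869/(1 + 2.9928×e^(−0.082×7)).
e^(−0.574) = 0.56327; denominator = 1 + 2.9928×0.56327 = 2.6857.
N = 3869/2.6857 = 1440.57.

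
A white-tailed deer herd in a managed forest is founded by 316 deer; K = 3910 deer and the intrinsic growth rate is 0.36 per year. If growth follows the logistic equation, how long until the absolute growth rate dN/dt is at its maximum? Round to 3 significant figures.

6.75 years

Logistic growth is fastest at N = K/2 = 1955.
A = (K − N₀)/N₀ = 11.373. Set K/(1 + A·e^(−rt)) = K/2 → A·e^(−rt) = 1.
e^(−0.36t) = 1/11.373 = 0.0879243, so t = ln(11.373)/0.36 = 2.4313/0.36 = 6.7536.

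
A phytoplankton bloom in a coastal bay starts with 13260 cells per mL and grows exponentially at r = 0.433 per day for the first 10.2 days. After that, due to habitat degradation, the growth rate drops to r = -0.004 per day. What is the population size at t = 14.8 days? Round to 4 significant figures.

Phase 1: N(10.2) = 13260·e^(0.433×10.2) = 13260·e^4.417 = 1.098117×10^6.
Phase 2 runs for 14.8 − 10.2 = 4.6 days at r = -0.004.
N(14.8) = 1.098117×10^6·e^(-0.004×4.6) = 1.098117×10^6·e^-0.0184 = 1.078096×10^6.

1078000 cells per mL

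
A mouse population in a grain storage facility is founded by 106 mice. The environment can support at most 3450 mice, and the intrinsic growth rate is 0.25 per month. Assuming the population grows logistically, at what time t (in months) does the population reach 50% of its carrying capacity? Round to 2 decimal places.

13.81 months

A = (K − N₀)/N₀ = (3450 − 106)/106 = 31.547.
Solve 3450/(1 + 31.547·e^(−0.25t)) = 1725: 1 + 31.547·e^(−0.25t) = 2, so e^(−0.25t) = 0.0316986.
−0.25·t = ln(0.0316986) = -3.4515, so t = 3.4515/0.25 = 13.806.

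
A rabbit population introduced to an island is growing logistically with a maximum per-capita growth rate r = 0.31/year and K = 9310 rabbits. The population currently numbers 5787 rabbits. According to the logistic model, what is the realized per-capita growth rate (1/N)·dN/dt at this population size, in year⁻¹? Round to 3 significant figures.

(1/N)·dN/dt = r(1 − N/K) = 0.31 × (1 − 5787/9310).
= 0.31 × 0.37841 = 0.11731.

0.117 per year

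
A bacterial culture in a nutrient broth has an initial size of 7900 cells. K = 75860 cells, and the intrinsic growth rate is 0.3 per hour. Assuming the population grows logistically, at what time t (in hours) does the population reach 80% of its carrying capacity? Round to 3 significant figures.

A = (K − N₀)/N₀ = (75860 − 7900)/7900 = 8.6025.
Solve 75860/(1 + 8.6025·e^(−0.3t)) = 60688: 1 + 8.6025·e^(−0.3t) = 1.25, so e^(−0.3t) = 0.0290612.
−0.3·t = ln(0.0290612) = -3.5384, so t = 3.5384/0.3 = 11.795.

11.8 hours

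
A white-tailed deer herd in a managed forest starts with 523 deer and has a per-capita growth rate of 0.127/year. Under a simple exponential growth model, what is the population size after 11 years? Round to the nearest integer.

2115 deer

N(t) = N₀·e^(rt) = 523 × e^(0.127×11) = 523 × e^1.397.
e^1.397 ≈ 4.0431, so N ≈ 523 × 4.0431 = 2114.52.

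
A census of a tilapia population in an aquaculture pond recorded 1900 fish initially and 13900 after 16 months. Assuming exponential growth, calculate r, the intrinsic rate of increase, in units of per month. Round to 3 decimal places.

From N(t) = N₀·e^(rt): e^(r·16) = 13900/1900 = 7.3158.
r·16 = ln(7.3158) = 1.99, so r = 1.99/16 = 0.12438.

0.124 per month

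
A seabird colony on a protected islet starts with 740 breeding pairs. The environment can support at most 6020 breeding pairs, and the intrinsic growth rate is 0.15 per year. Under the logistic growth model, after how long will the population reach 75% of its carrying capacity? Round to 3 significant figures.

A = (K − N₀)/N₀ = (6020 − 740)/740 = 7.1351.
Solve 6020/(1 + 7.1351·e^(−0.15t)) = 4515: 1 + 7.1351·e^(−0.15t) = 1.3333, so e^(−0.15t) = 0.0467172.
−0.15·t = ln(0.0467172) = -3.0636, so t = 3.0636/0.15 = 20.424.

20.4 years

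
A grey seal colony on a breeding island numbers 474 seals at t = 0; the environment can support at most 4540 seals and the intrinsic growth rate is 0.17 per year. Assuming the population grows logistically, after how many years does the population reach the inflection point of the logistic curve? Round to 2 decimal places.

Logistic growth is fastest at N = K/2 = 2270.
A = (K − N₀)/N₀ = 8.5781. Set K/(1 + A·e^(−rt)) = K/2 → A·e^(−rt) = 1.
e^(−0.17t) = 1/8.5781 = 0.116576, so t = ln(8.5781)/0.17 = 2.1492/0.17 = 12.642.

12.64 years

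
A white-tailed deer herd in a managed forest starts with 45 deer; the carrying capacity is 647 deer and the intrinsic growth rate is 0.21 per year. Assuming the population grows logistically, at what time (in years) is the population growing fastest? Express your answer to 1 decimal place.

Logistic growth is fastest at N = K/2 = 323.5.
A = (K − N₀)/N₀ = 13.378. Set K/(1 + A·e^(−rt)) = K/2 → A·e^(−rt) = 1.
e^(−0.21t) = 1/13.378 = 0.0747508, so t = ln(13.378)/0.21 = 2.5936/0.21 = 12.35.

12.4 years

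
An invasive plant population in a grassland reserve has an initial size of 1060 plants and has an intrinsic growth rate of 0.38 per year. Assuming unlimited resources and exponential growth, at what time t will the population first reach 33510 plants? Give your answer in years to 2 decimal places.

9.09 years

Set N₀·e^(rt) = 33510: e^(0.38·t) = 33510/1060 = 31.613.
0.38·t = ln(31.613) = 3.4536, so t = 3.4536/0.38 = 9.0884.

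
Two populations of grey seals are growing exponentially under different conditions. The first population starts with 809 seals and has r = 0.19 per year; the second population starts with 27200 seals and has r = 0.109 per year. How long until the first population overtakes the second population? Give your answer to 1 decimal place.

43.4 years

Set 809·e^(0.19t) = 27200·e^(0.109t).
e^((0.19 − 0.109)t) = 27200/809 → e^(0.081·t) = 33.622.
0.081·t = ln(33.622) = 3.5152, so t = 3.5152/0.081 = 43.397.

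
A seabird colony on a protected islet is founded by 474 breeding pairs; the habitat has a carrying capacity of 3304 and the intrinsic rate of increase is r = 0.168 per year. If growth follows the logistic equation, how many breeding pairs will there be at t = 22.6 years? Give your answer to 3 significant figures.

2910 breeding pairs

A = (K − N₀)/N₀ = (3304 − 474)/474 = 5.9705.
N(t) = K/(1 + A·e^(−rt)) = 3304/(1 + 5.9705×e^(−0.168×22.6)).
e^(−3.797) = 0.022442; denominator = 1 + 5.9705×0.022442 = 1.134.
N = 3304/1.134 = 2913.6.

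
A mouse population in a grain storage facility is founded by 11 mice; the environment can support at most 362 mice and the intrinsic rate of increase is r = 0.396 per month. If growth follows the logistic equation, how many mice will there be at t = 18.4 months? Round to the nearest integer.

A = (K − N₀)/N₀ = (362 − 11)/11 = 31.909.
N(t) = K/(1 + A·e^(−rt)) = 362/(1 + 31.909×e^(−0.396×18.4)).
e^(−7.286) = 0.00068479; denominator = 1 + 31.909×0.00068479 = 1.0219.
N = 362/1.0219 = 354.259.

354 mice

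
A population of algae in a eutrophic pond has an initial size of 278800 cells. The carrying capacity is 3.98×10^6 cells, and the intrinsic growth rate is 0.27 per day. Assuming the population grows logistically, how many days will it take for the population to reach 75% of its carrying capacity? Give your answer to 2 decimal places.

13.65 days

A = (K − N₀)/N₀ = (3.98×10^6 − 278800)/278800 = 13.275.
Solve 3.98×10^6/(1 + 13.275·e^(−0.27t)) = 2.985×10^6: 1 + 13.275·e^(−0.27t) = 1.3333, so e^(−0.27t) = 0.025109.
−0.27·t = ln(0.025109) = -3.6845, so t = 3.6845/0.27 = 13.646.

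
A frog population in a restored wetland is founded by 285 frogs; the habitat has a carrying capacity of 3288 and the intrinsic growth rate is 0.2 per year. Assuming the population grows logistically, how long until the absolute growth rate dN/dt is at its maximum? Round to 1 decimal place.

11.8 years

Logistic growth is fastest at N = K/2 = 1644.
A = (K − N₀)/N₀ = 10.537. Set K/(1 + A·e^(−rt)) = K/2 → A·e^(−rt) = 1.
e^(−0.2t) = 1/10.537 = 0.0949051, so t = ln(10.537)/0.2 = 2.3549/0.2 = 11.774.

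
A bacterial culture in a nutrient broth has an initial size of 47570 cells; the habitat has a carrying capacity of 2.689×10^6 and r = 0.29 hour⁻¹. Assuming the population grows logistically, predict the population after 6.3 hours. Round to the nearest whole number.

A = (K − N₀)/N₀ = (2.689×10^6 − 47570)/47570 = 55.527.
N(t) = K/(1 + A·e^(−rt)) = 2.689×10^6/(1 + 55.527×e^(−0.29×6.3)).
e^(−1.827) = 0.1609; denominator = 1 + 55.527×0.1609 = 9.9341.
N = 2.689×10^6/9.9341 = 270684.

270684 cells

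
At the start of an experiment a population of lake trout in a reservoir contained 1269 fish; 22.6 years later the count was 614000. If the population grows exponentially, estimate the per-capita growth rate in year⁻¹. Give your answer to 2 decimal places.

0.27 per year

From N(t) = N₀·e^(rt): e^(r·22.6) = 614000/1269 = 483.85.
r·22.6 = ln(483.85) = 6.1818, so r = 6.1818/22.6 = 0.27353.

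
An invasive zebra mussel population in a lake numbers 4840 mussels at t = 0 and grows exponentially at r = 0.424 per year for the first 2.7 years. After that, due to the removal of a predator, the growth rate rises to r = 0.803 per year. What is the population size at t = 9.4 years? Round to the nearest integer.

3300452 mussels

Phase 1: N(2.7) = 4840·e^(0.424×2.7) = 4840·e^1.145 = 15206.4.
Phase 2 runs for 9.4 − 2.7 = 6.7 years at r = 0.803.
N(9.4) = 15206.4·e^(0.803×6.7) = 15206.4·e^5.38 = 3.300452×10^6.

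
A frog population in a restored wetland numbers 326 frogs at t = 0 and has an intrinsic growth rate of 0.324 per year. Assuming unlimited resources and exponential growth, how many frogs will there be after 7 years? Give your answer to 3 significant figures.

N(t) = N₀·e^(rt) = 326 × e^(0.324×7) = 326 × e^2.268.
e^2.268 ≈ 9.6601, so N ≈ 326 × 9.6601 = 3149.18.

3150 frogs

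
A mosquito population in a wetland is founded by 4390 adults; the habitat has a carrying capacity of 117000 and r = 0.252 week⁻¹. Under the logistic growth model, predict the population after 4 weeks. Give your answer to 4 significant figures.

A = (K − N₀)/N₀ = (117000 − 4390)/4390 = 25.651.
N(t) = K/(1 + A·e^(−rt)) = 117000/(1 + 25.651×e^(−0.252×4)).
e^(−1.008) = 0.36495; denominator = 1 + 25.651×0.36495 = 10.361.
N = 117000/10.361 = 11291.8.

11290 adults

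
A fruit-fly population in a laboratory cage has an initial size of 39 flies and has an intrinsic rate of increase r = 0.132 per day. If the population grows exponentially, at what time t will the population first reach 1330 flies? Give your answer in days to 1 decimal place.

26.7 days

Set N₀·e^(rt) = 1330: e^(0.132·t) = 1330/39 = 34.103.
0.132·t = ln(34.103) = 3.5294, so t = 3.5294/0.132 = 26.738.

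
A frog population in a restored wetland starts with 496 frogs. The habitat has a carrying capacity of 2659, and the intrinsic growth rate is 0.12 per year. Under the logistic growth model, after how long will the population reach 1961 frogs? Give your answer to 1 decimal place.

20.9 years

A = (K − N₀)/N₀ = (2659 − 496)/496 = 4.3609.
Solve 2659/(1 + 4.3609·e^(−0.12t)) = 1961: 1 + 4.3609·e^(−0.12t) = 1.3559, so e^(−0.12t) = 0.0816212.
−0.12·t = ln(0.0816212) = -2.5057, so t = 2.5057/0.12 = 20.881.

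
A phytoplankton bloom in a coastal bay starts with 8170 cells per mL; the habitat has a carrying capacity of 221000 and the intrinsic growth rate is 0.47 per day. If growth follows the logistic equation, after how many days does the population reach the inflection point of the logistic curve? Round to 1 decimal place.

6.9 days

Logistic growth is fastest at N = K/2 = 110500.
A = (K − N₀)/N₀ = 26.05. Set K/(1 + A·e^(−rt)) = K/2 → A·e^(−rt) = 1.
e^(−0.47t) = 1/26.05 = 0.0383874, so t = ln(26.05)/0.47 = 3.26/0.47 = 6.9362.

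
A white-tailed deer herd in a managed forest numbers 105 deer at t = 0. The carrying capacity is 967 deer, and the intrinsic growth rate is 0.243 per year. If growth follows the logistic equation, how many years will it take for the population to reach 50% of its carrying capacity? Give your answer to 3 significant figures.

A = (K − N₀)/N₀ = (967 − 105)/105 = 8.2095.
Solve 967/(1 + 8.2095·e^(−0.243t)) = 483.5: 1 + 8.2095·e^(−0.243t) = 2, so e^(−0.243t) = 0.12181.
−0.243·t = ln(0.12181) = -2.1053, so t = 2.1053/0.243 = 8.6638.

8.66 years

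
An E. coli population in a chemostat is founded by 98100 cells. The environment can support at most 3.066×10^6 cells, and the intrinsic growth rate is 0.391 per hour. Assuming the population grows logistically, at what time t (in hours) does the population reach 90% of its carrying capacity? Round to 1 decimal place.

14.3 hours

A = (K − N₀)/N₀ = (3.066×10^6 − 98100)/98100 = 30.254.
Solve 3.066×10^6/(1 + 30.254·e^(−0.391t)) = 2.7594×10^6: 1 + 30.254·e^(−0.391t) = 1.1111, so e^(−0.391t) = 0.00367263.
−0.391·t = ln(0.00367263) = -5.6068, so t = 5.6068/0.391 = 14.34.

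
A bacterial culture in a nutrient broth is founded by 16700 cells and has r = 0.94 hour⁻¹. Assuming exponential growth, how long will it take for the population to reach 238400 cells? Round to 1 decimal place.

2.8 hours

Set N₀·e^(rt) = 238400: e^(0.94·t) = 238400/16700 = 14.275.
0.94·t = ln(14.275) = 2.6585, so t = 2.6585/0.94 = 2.8282.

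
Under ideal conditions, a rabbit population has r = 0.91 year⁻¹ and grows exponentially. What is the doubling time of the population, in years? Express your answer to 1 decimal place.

Doubling time t_d = ln(2)/r = 0.6931/0.91 = 0.7617.

0.8 years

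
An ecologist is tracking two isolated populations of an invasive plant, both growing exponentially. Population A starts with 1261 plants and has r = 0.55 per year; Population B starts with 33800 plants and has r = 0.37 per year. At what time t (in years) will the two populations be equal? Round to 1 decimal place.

Set 1261·e^(0.55t) = 33800·e^(0.37t).
e^((0.55 − 0.37)t) = 33800/1261 → e^(0.18·t) = 26.804.
0.18·t = ln(26.804) = 3.2886, so t = 3.2886/0.18 = 18.27.

18.3 years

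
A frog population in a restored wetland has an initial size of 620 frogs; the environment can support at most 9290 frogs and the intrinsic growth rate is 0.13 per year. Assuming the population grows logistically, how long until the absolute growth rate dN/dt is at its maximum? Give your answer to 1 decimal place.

20.3 years

Logistic growth is fastest at N = K/2 = 4645.
A = (K − N₀)/N₀ = 13.984. Set K/(1 + A·e^(−rt)) = K/2 → A·e^(−rt) = 1.
e^(−0.13t) = 1/13.984 = 0.071511, so t = ln(13.984)/0.13 = 2.6379/0.13 = 20.292.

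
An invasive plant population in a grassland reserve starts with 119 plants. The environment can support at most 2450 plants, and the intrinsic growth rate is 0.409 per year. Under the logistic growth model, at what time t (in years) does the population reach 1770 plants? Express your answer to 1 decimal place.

9.6 years

A = (K − N₀)/N₀ = (2450 − 119)/119 = 19.588.
Solve 2450/(1 + 19.588·e^(−0.409t)) = 1770: 1 + 19.588·e^(−0.409t) = 1.3842, so e^(−0.409t) = 0.0196128.
−0.409·t = ln(0.0196128) = -3.9316, so t = 3.9316/0.409 = 9.6126.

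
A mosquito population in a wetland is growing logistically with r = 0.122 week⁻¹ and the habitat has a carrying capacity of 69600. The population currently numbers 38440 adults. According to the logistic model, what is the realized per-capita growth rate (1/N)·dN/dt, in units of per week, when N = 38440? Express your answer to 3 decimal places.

(1/N)·dN/dt = r(1 − N/K) = 0.122 × (1 − 38440/69600).
= 0.122 × 0.4477 = 0.05462.

0.055 per week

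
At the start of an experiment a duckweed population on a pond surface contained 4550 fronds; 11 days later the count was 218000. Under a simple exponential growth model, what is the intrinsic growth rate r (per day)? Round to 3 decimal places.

0.352 per day

From N(t) = N₀·e^(rt): e^(r·11) = 218000/4550 = 47.912.
r·11 = ln(47.912) = 3.8694, so r = 3.8694/11 = 0.35176.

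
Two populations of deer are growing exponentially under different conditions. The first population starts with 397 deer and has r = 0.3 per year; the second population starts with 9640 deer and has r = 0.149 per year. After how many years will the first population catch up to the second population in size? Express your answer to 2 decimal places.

Set 397·e^(0.3t) = 9640·e^(0.149t).
e^((0.3 − 0.149)t) = 9640/397 → e^(0.151·t) = 24.282.
0.151·t = ln(24.282) = 3.1897, so t = 3.1897/0.151 = 21.124.

21.12 years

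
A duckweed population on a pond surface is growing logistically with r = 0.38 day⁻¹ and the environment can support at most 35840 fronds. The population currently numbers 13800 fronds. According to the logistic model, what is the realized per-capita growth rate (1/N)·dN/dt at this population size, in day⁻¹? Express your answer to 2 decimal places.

0.23 per day

(1/N)·dN/dt = r(1 − N/K) = 0.38 × (1 − 13800/35840).
= 0.38 × 0.61496 = 0.23368.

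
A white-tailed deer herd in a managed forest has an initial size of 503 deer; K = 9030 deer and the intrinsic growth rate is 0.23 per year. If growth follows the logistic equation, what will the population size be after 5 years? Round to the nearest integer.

A = (K − N₀)/N₀ = (9030 − 503)/503 = 16.952.
N(t) = K/(1 + A·e^(−rt)) = 9030/(1 + 16.952×e^(−0.23×5)).
e^(−1.15) = 0.31664; denominator = 1 + 16.952×0.31664 = 6.3677.
N = 9030/6.3677 = 1418.09.

1418 deer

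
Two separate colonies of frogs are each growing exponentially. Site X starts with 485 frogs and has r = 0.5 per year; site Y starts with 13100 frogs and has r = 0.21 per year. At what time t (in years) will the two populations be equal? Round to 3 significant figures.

11.4 years

Set 485·e^(0.5t) = 13100·e^(0.21t).
e^((0.5 − 0.21)t) = 13100/485 → e^(0.29·t) = 27.01.
0.29·t = ln(27.01) = 3.2962, so t = 3.2962/0.29 = 11.366.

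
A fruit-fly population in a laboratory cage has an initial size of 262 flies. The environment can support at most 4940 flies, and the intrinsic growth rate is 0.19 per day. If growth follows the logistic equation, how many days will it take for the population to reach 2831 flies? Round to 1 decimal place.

16.7 days

A = (K − N₀)/N₀ = (4940 − 262)/262 = 17.855.
Solve 4940/(1 + 17.855·e^(−0.19t)) = 2831: 1 + 17.855·e^(−0.19t) = 1.745, so e^(−0.19t) = 0.0417232.
−0.19·t = ln(0.0417232) = -3.1767, so t = 3.1767/0.19 = 16.719.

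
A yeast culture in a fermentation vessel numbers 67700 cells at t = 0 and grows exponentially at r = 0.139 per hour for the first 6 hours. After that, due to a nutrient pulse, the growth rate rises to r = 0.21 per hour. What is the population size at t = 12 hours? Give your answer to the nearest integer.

549543 cells

Phase 1: N(6) = 67700·e^(0.139×6) = 67700·e^0.834 = 155880.
Phase 2 runs for 12 − 6 = 6 hours at r = 0.21.
N(12) = 155880·e^(0.21×6) = 155880·e^1.26 = 549543.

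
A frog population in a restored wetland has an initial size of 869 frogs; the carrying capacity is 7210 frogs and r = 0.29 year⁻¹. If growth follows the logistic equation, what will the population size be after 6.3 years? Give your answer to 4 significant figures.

3316 frogs

A = (K − N₀)/N₀ = (7210 − 869)/869 = 7.2969.
N(t) = K/(1 + A·e^(−rt)) = 7210/(1 + 7.2969×e^(−0.29×6.3)).
e^(−1.827) = 0.1609; denominator = 1 + 7.2969×0.1609 = 2.174.
N = 7210/2.174 = 3316.41.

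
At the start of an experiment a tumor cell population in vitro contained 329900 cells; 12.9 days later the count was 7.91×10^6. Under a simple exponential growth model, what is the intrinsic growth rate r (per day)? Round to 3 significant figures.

From N(t) = N₀·e^(rt): e^(r·12.9) = 7.91×10^6/329900 = 23.977.
r·12.9 = ln(23.977) = 3.1771, so r = 3.1771/12.9 = 0.24629.

0.246 per day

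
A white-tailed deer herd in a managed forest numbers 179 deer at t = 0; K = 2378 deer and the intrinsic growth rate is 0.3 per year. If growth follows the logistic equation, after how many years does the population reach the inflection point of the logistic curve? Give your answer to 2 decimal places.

Logistic growth is fastest at N = K/2 = 1189.
A = (K − N₀)/N₀ = 12.285. Set K/(1 + A·e^(−rt)) = K/2 → A·e^(−rt) = 1.
e^(−0.3t) = 1/12.285 = 0.0814006, so t = ln(12.285)/0.3 = 2.5084/0.3 = 8.3612.

8.36 years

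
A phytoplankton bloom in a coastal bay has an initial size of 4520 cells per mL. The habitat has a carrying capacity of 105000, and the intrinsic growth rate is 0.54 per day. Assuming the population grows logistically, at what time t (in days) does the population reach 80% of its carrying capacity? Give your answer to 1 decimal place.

8.3 days

A = (K − N₀)/N₀ = (105000 − 4520)/4520 = 22.23.
Solve 105000/(1 + 22.23·e^(−0.54t)) = 84000: 1 + 22.23·e^(−0.54t) = 1.25, so e^(−0.54t) = 0.011246.
−0.54·t = ln(0.011246) = -4.4877, so t = 4.4877/0.54 = 8.3106.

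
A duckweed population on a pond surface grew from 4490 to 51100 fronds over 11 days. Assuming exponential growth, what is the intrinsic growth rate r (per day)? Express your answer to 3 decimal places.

0.221 per day

From N(t) = N₀·e^(rt): e^(r·11) = 51100/4490 = 11.381.
r·11 = ln(11.381) = 2.4319, so r = 2.4319/11 = 0.22108.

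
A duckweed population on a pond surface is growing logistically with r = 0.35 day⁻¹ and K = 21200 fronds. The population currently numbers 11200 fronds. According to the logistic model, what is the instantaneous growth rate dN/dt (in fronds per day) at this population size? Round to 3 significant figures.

dN/dt = rN(1 − N/K) = 0.35 × 11200 × (1 − 11200/21200).
1 − 11200/21200 = 0.4717; dN/dt = 0.35 × 11200 × 0.4717 = 1849.1.

1850 fronds per day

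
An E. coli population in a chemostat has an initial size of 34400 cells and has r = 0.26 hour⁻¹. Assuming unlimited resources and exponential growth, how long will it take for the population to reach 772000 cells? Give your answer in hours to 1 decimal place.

Set N₀·e^(rt) = 772000: e^(0.26·t) = 772000/34400 = 22.442.
0.26·t = ln(22.442) = 3.1109, so t = 3.1109/0.26 = 11.965.

12.0 hours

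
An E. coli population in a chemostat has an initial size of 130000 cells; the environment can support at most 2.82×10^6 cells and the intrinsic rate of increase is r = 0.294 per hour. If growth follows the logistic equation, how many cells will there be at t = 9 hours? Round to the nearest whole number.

1142720 cells

A = (K − N₀)/N₀ = (2.82×10^6 − 130000)/130000 = 20.692.
N(t) = K/(1 + A·e^(−rt)) = 2.82×10^6/(1 + 20.692×e^(−0.294×9)).
e^(−2.646) = 0.070934; denominator = 1 + 20.692×0.070934 = 2.4678.
N = 2.82×10^6/2.4678 = 1.14272×10^6.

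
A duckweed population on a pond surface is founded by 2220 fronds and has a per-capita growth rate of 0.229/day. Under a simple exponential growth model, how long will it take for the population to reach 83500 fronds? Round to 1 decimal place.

Set N₀·e^(rt) = 83500: e^(0.229·t) = 83500/2220 = 37.613.
0.229·t = ln(37.613) = 3.6273, so t = 3.6273/0.229 = 15.84.

15.8 days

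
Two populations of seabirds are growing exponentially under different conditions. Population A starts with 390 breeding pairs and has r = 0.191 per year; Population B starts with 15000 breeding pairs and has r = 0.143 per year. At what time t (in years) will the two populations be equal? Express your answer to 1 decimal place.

Set 390·e^(0.191t) = 15000·e^(0.143t).
e^((0.191 − 0.143)t) = 15000/390 → e^(0.048·t) = 38.462.
0.048·t = ln(38.462) = 3.6497, so t = 3.6497/0.048 = 76.035.

76.0 years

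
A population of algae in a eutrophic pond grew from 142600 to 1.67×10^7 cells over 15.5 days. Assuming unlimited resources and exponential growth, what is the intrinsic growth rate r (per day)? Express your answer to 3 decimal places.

From N(t) = N₀·e^(rt): e^(r·15.5) = 1.67×10^7/142600 = 117.11.
r·15.5 = ln(117.11) = 4.7631, so r = 4.7631/15.5 = 0.3073.

0.307 per day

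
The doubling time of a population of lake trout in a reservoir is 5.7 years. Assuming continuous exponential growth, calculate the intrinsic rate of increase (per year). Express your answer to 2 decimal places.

r = ln(2)/t_d = 0.6931/5.7 = 0.1216.

0.12 per year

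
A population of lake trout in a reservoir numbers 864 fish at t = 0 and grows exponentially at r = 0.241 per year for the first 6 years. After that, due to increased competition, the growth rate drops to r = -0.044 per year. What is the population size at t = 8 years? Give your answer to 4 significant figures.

3360 fish

Phase 1: N(6) = 864·e^(0.241×6) = 864·e^1.446 = 3668.63.
Phase 2 runs for 8 − 6 = 2 years at r = -0.044.
N(8) = 3668.63·e^(-0.044×2) = 3668.63·e^-0.088 = 3359.59.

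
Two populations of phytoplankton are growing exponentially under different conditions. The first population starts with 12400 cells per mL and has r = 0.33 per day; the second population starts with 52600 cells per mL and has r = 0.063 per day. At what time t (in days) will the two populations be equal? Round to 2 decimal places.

5.41 days

Set 12400·e^(0.33t) = 52600·e^(0.063t).
e^((0.33 − 0.063)t) = 52600/12400 → e^(0.267·t) = 4.2419.
0.267·t = ln(4.2419) = 1.445, so t = 1.445/0.267 = 5.4121.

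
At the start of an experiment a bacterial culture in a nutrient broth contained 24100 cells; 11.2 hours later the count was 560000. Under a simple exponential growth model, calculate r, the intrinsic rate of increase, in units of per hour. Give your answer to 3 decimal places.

From N(t) = N₀·e^(rt): e^(r·11.2) = 560000/24100 = 23.237.
r·11.2 = ln(23.237) = 3.1457, so r = 3.1457/11.2 = 0.28087.

0.281 per hour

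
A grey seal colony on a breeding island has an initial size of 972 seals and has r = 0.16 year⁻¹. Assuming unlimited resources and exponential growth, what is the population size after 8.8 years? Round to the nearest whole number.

N(t) = N₀·e^(rt) = 972 × e^(0.16×8.8) = 972 × e^1.408.
e^1.408 ≈ 4.0878, so N ≈ 972 × 4.0878 = 3973.31.

3973 seals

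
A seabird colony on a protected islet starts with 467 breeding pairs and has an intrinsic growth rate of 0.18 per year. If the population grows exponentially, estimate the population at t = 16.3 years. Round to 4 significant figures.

N(t) = N₀·e^(rt) = 467 × e^(0.18×16.3) = 467 × e^2.934.
e^2.934 ≈ 18.803, so N ≈ 467 × 18.803 = 8780.86.

8781 breeding pairs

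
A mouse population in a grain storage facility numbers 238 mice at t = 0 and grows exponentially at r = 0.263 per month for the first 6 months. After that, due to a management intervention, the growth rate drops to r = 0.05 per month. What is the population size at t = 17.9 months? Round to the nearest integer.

Phase 1: N(6) = 238·e^(0.263×6) = 238·e^1.578 = 1153.17.
Phase 2 runs for 17.9 − 6 = 11.9 months at r = 0.05.
N(17.9) = 1153.17·e^(0.05×11.9) = 1153.17·e^0.595 = 2090.73.

2091 mice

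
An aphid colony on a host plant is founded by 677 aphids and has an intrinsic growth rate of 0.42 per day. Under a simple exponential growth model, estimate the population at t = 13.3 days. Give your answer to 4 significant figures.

N(t) = N₀·e^(rt) = 677 × e^(0.42×13.3) = 677 × e^5.586.
e^5.586 ≈ 266.67, so N ≈ 677 × 266.67 = 180533.

180500 aphids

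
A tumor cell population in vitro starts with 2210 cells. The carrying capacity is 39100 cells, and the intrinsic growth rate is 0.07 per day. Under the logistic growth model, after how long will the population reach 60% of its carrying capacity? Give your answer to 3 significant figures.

A = (K − N₀)/N₀ = (39100 − 2210)/2210 = 16.692.
Solve 39100/(1 + 16.692·e^(−0.07t)) = 23460: 1 + 16.692·e^(−0.07t) = 1.6667, so e^(−0.07t) = 0.0399386.
−0.07·t = ln(0.0399386) = -3.2204, so t = 3.2204/0.07 = 46.006.

46.0 days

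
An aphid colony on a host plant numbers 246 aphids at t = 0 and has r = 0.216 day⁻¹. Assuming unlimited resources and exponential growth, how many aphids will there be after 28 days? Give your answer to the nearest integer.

104123 aphids

N(t) = N₀·e^(rt) = 246 × e^(0.216×28) = 246 × e^6.048.
e^6.048 ≈ 423.27, so N ≈ 246 × 423.27 = 104123.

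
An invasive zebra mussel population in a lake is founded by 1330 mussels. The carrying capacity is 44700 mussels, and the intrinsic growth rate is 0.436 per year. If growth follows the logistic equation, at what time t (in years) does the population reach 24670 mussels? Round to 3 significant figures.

8.47 years

A = (K − N₀)/N₀ = (44700 − 1330)/1330 = 32.609.
Solve 44700/(1 + 32.609·e^(−0.436t)) = 24670: 1 + 32.609·e^(−0.436t) = 1.8119, so e^(−0.436t) = 0.0248985.
−0.436·t = ln(0.0248985) = -3.6929, so t = 3.6929/0.436 = 8.4701.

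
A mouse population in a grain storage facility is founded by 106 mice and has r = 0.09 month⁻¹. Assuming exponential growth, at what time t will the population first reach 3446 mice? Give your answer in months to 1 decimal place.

38.7 months

Set N₀·e^(rt) = 3446: e^(0.09·t) = 3446/106 = 32.509.
0.09·t = ln(32.509) = 3.4815, so t = 3.4815/0.09 = 38.684.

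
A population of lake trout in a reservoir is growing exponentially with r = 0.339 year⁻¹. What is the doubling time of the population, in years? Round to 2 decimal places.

2.04 years

Doubling time t_d = ln(2)/r = 0.6931/0.339 = 2.0447.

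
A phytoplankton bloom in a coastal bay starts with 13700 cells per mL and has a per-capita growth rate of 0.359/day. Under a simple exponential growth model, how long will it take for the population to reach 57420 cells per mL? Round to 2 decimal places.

Set N₀·e^(rt) = 57420: e^(0.359·t) = 57420/13700 = 4.1912.
0.359·t = ln(4.1912) = 1.433, so t = 1.433/0.359 = 3.9916.

3.99 days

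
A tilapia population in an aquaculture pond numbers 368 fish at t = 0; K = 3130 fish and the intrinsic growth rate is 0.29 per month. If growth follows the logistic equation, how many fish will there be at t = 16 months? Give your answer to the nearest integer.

2918 fish

A = (K − N₀)/N₀ = (3130 − 368)/368 = 7.5054.
N(t) = K/(1 + A·e^(−rt)) = 3130/(1 + 7.5054×e^(−0.29×16)).
e^(−4.64) = 0.0096577; denominator = 1 + 7.5054×0.0096577 = 1.0725.
N = 3130/1.0725 = 2918.46.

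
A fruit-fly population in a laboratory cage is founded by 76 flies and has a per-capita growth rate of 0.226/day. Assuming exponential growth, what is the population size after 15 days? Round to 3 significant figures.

N(t) = N₀·e^(rt) = 76 × e^(0.226×15) = 76 × e^3.39.
e^3.39 ≈ 29.666, so N ≈ 76 × 29.666 = 2254.61.

2250 flies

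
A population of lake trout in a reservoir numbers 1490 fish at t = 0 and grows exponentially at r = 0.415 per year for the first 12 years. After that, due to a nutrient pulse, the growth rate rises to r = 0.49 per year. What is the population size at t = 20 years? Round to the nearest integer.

Phase 1: N(12) = 1490·e^(0.415×12) = 1490·e^4.98 = 216757.
Phase 2 runs for 20 − 12 = 8 years at r = 0.49.
N(20) = 216757·e^(0.49×8) = 216757·e^3.92 = 1.092464×10^7.

10924641 fish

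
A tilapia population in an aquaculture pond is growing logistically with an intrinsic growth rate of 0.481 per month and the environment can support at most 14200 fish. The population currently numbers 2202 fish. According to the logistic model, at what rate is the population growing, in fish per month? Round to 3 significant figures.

895 fish per month

dN/dt = rN(1 − N/K) = 0.481 × 2202 × (1 − 2202/14200).
1 − 2202/14200 = 0.84493; dN/dt = 0.481 × 2202 × 0.84493 = 894.92.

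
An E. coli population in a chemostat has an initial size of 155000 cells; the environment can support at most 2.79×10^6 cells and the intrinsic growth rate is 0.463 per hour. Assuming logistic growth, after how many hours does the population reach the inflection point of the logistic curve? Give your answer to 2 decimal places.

6.12 hours

Logistic growth is fastest at N = K/2 = 1.395×10^6.
A = (K − N₀)/N₀ = 17. Set K/(1 + A·e^(−rt)) = K/2 → A·e^(−rt) = 1.
e^(−0.463t) = 1/17 = 0.0588235, so t = ln(17)/0.463 = 2.8332/0.463 = 6.1193.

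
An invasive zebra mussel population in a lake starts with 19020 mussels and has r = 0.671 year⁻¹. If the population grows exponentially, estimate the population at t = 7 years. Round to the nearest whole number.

N(t) = N₀·e^(rt) = 19020 × e^(0.671×7) = 19020 × e^4.697.
e^4.697 ≈ 109.62, so N ≈ 19020 × 109.62 = 2.084931×10^6.

2084931 mussels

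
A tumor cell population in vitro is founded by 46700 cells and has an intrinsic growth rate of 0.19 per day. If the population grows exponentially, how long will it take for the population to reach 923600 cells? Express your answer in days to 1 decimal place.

15.7 days

Set N₀·e^(rt) = 923600: e^(0.19·t) = 923600/46700 = 19.777.
0.19·t = ln(19.777) = 2.9845, so t = 2.9845/0.19 = 15.708.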